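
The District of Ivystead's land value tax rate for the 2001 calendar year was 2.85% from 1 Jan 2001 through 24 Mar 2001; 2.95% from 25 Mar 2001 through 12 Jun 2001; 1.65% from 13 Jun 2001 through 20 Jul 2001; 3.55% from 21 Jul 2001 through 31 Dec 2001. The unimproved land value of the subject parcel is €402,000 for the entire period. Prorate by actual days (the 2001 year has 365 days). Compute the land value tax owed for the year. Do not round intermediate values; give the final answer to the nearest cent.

€12,307.26

1 Jan – 24 Mar 2001: 83 days at 2.85% → €402,000 × 2.85% × 83/365 = €2,605.2904
25 Mar – 12 Jun 2001: 80 days at 2.95% → €402,000 × 2.95% × 80/365 = €2,599.2329
13 Jun – 20 Jul 2001: 38 days at 1.65% → €402,000 × 1.65% × 38/365 = €690.5589
21 Jul – 31 Dec 2001: 164 days at 3.55% → €402,000 × 3.55% × 164/365 = €6,412.1753
Total = €12,307.2575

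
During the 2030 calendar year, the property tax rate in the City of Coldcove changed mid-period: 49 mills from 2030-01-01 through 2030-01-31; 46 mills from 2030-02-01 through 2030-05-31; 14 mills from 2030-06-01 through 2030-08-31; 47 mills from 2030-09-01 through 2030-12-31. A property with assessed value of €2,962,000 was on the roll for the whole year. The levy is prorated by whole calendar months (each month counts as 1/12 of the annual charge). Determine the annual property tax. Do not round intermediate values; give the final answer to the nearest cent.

2030-01-01 to 2030-01-31: 1 month at 49 mills → €2,962,000 × 4.9% × 1/12 = €12,094.8333
2030-02-01 to 2030-05-31: 4 months at 46 mills → €2,962,000 × 4.6% × 4/12 = €45,417.3333
2030-06-01 to 2030-08-31: 3 months at 14 mills → €2,962,000 × 1.4% × 3/12 = €10,367.0000
2030-09-01 to 2030-12-31: 4 months at 47 mills → €2,962,000 × 4.7% × 4/12 = €46,404.6667
Total = €114,283.8333

€114,283.83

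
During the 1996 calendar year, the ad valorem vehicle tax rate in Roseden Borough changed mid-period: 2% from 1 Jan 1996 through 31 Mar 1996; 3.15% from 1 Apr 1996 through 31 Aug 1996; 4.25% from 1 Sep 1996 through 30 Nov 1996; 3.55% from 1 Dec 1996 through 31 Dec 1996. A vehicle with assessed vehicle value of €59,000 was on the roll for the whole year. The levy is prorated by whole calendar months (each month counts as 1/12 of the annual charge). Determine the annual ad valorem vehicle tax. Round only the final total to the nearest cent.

€1,870.79

1 Jan – 31 Mar 1996: 3 months at 2% → €59,000 × 2% × 3/12 = €295.0000
1 Apr – 31 Aug 1996: 5 months at 3.15% → €59,000 × 3.15% × 5/12 = €774.3750
1 Sep – 30 Nov 1996: 3 months at 4.25% → €59,000 × 4.25% × 3/12 = €626.8750
1 Dec – 31 Dec 1996: 1 month at 3.55% → €59,000 × 3.55% × 1/12 = €174.5417
Total = €1,870.7917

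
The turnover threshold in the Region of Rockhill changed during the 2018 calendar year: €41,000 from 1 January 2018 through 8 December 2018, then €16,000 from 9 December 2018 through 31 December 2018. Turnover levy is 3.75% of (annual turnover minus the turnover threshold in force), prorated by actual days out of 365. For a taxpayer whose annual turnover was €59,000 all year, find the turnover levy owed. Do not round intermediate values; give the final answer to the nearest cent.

1 January – 8 December 2018: 342 days, exemption €41,000 → (€59,000 − €41,000) × 3.75% × 342/365 = €632.4658
9 December – 31 December 2018: 23 days, exemption €16,000 → (€59,000 − €16,000) × 3.75% × 23/365 = €101.6096
Total = €734.0753

€734.08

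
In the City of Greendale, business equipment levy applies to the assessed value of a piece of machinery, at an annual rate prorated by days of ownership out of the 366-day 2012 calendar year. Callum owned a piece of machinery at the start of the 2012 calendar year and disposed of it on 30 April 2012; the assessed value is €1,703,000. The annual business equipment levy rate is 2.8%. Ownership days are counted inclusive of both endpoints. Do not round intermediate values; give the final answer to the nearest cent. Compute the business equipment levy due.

€15,764.38

Days held (1 January – 30 April 2012): 121 out of 366
Tax = €1,703,000 × 2.8% × 121/366 = €15,764.3825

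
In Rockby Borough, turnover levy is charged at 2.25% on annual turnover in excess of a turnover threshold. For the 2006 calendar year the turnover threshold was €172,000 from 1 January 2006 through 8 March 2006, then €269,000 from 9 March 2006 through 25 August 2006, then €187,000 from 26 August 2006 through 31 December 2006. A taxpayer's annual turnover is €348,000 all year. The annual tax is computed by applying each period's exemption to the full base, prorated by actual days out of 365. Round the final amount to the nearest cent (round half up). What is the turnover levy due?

€2,825.14

1 January – 8 March 2006: 67 days, exemption €172,000 → (€348,000 − €172,000) × 2.25% × 67/365 = €726.9041
9 March – 25 August 2006: 170 days, exemption €269,000 → (€348,000 − €269,000) × 2.25% × 170/365 = €827.8767
26 August – 31 December 2006: 128 days, exemption €187,000 → (€348,000 − €187,000) × 2.25% × 128/365 = €1,270.3562
Total = €2,825.1370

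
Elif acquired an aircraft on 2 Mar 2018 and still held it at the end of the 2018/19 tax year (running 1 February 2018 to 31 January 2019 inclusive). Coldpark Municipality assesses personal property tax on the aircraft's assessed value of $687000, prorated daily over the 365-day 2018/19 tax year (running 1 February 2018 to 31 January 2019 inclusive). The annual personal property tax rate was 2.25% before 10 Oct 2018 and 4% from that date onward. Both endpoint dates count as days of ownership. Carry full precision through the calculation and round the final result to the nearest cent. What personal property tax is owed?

$17984.34

2 Mar – 9 Oct 2018: 222 days at 2.25% → $687000 × 2.25% × 222/365 = $9401.5479
10 Oct 2018 – 31 Jan 2019: 114 days at 4% → $687000 × 4% × 114/365 = $8582.7945
Total = $17984.3425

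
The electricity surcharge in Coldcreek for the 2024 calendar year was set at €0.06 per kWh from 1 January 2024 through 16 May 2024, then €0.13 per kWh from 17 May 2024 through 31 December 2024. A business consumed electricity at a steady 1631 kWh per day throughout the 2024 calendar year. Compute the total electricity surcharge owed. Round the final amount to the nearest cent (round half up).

€61961.69

1 January – 16 May 2024: 137 days × 1631 kWh/day = 223,447 kWh at €0.06/kWh → €13406.82
17 May – 31 December 2024: 229 days × 1631 kWh/day = 373,499 kWh at €0.13/kWh → €48554.87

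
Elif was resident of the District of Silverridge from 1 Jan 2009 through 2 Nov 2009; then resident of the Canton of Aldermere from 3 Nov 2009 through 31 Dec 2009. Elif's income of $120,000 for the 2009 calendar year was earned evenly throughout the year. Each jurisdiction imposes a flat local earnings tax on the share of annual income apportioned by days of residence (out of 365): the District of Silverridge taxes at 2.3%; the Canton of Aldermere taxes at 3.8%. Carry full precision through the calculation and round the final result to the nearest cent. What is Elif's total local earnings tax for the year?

$3,050.96

The District of Silverridge, 1 Jan – 2 Nov 2009: 306 days → $120,000 × 2.3% × 306/365 = $2,313.8630
The Canton of Aldermere, 3 Nov – 31 Dec 2009: 59 days → $120,000 × 3.8% × 59/365 = $737.0959
Total = $3,050.9589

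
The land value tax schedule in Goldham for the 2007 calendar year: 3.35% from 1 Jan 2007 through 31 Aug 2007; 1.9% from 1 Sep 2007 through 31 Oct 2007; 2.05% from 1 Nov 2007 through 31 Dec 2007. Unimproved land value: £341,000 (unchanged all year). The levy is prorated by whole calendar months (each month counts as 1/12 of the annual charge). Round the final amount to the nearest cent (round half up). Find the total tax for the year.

1 Jan – 31 Aug 2007: 8 months at 3.35% → £341,000 × 3.35% × 8/12 = £7,615.6667
1 Sep – 31 Oct 2007: 2 months at 1.9% → £341,000 × 1.9% × 2/12 = £1,079.8333
1 Nov – 31 Dec 2007: 2 months at 2.05% → £341,000 × 2.05% × 2/12 = £1,165.0833
Total = £9,860.5833

£9,860.58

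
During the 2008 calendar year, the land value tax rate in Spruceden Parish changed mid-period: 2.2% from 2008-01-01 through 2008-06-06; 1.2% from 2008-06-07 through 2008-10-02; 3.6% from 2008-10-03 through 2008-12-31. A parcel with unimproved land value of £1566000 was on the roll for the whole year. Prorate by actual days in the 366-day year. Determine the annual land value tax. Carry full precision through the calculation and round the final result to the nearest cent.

£34794.30

2008-01-01 to 2008-06-06: 158 days at 2.2% → £1566000 × 2.2% × 158/366 = £14872.7213
2008-06-07 to 2008-10-02: 118 days at 1.2% → £1566000 × 1.2% × 118/366 = £6058.6230
2008-10-03 to 2008-12-31: 90 days at 3.6% → £1566000 × 3.6% × 90/366 = £13862.9508
Total = £34794.2951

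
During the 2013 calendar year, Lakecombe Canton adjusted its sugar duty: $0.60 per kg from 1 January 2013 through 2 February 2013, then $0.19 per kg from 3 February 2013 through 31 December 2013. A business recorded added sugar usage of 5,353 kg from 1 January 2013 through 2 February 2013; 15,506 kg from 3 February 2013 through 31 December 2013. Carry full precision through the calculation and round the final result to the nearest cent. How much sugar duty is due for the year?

1 January – 2 February 2013: 5,353 kg at $0.60/kg → $3,211.80
3 February – 31 December 2013: 15,506 kg at $0.19/kg → $2,946.14

$6,157.94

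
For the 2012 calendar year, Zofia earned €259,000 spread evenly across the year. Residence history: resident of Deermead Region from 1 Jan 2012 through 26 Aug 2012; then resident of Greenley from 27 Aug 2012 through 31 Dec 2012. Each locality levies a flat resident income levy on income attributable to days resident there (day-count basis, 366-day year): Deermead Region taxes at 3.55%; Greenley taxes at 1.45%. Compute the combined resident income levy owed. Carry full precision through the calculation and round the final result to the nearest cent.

Deermead Region, 1 Jan – 26 Aug 2012: 239 days → €259,000 × 3.55% × 239/366 = €6,004.0587
Greenley, 27 Aug – 31 Dec 2012: 127 days → €259,000 × 1.45% × 127/366 = €1,303.1380
Total = €7,307.1967

€7,307.20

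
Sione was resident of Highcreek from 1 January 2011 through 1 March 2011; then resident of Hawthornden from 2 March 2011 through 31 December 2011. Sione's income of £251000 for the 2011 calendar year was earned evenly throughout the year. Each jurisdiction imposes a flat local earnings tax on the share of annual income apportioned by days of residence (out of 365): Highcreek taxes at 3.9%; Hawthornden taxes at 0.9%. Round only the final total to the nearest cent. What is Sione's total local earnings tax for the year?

£3496.81

Highcreek, 1 January – 1 March 2011: 60 days → £251000 × 3.9% × 60/365 = £1609.1507
Hawthornden, 2 March – 31 December 2011: 305 days → £251000 × 0.9% × 305/365 = £1887.6575
Total = £3496.8082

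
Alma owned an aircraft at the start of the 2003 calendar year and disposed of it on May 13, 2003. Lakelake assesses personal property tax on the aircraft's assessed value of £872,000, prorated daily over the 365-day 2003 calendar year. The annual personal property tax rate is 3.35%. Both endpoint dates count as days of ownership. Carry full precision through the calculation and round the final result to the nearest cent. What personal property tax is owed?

£10,644.37

Days held (January 1 – May 13, 2003): 133 out of 365
Tax = £872,000 × 3.35% × 133/365 = £10,644.3726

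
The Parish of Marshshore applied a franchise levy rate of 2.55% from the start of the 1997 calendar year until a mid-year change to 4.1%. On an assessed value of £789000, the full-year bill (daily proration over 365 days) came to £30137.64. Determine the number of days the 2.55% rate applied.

66 days

Let d = days at the first rate; then 365 − d days at the second rate.
£789000 × [2.55%·d + 4.1%·(365−d)] / 365 = £30137.64
Solving gives d = 66, so the new rate took effect on 8 March 1997.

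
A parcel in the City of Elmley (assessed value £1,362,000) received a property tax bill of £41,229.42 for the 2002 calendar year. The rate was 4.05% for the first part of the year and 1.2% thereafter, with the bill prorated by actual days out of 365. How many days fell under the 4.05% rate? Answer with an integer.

Let d = days at the first rate; then 365 − d days at the second rate.
£1,362,000 × [4.05%·d + 1.2%·(365−d)] / 365 = £41,229.42
Solving gives d = 234, so the new rate took effect on 23 Aug 2002.

234 days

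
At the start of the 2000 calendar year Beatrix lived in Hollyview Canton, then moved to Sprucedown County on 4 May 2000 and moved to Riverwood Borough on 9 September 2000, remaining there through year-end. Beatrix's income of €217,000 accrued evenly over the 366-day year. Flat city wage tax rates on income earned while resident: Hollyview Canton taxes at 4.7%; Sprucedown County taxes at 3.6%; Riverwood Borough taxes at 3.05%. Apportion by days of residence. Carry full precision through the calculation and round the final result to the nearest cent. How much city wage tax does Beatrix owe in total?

Hollyview Canton, 1 January – 3 May 2000: 124 days → €217,000 × 4.7% × 124/366 = €3,455.3989
Sprucedown County, 4 May – 8 September 2000: 128 days → €217,000 × 3.6% × 128/366 = €2,732.0656
Riverwood Borough, 9 September – 31 December 2000: 114 days → €217,000 × 3.05% × 114/366 = €2,061.5000
Total = €8,248.9645

€8,248.96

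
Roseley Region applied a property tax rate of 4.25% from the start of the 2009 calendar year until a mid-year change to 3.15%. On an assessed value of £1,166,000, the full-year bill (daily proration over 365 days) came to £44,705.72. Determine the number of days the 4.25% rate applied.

227 days

Let d = days at the first rate; then 365 − d days at the second rate.
£1,166,000 × [4.25%·d + 3.15%·(365−d)] / 365 = £44,705.72
Solving gives d = 227, so the new rate took effect on 16 August 2009.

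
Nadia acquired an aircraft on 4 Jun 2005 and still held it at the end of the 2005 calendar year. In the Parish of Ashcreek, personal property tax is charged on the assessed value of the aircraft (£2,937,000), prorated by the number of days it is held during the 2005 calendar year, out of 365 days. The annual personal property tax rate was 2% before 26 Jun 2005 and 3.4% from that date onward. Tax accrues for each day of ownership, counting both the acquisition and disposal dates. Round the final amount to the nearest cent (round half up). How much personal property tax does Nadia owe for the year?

£55,247.79

4 Jun – 25 Jun 2005: 22 days at 2% → £2,937,000 × 2% × 22/365 = £3,540.4932
26 Jun – 31 Dec 2005: 189 days at 3.4% → £2,937,000 × 3.4% × 189/365 = £51,707.2932
Total = £55,247.7863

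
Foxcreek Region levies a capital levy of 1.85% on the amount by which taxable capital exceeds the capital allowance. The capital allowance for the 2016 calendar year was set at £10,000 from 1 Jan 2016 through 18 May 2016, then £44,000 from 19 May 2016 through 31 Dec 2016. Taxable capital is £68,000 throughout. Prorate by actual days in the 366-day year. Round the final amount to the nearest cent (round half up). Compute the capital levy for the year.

£682.88

1 Jan – 18 May 2016: 139 days, exemption £10,000 → (£68,000 − £10,000) × 1.85% × 139/366 = £407.5055
19 May – 31 Dec 2016: 227 days, exemption £44,000 → (£68,000 − £44,000) × 1.85% × 227/366 = £275.3770
Total = £682.8825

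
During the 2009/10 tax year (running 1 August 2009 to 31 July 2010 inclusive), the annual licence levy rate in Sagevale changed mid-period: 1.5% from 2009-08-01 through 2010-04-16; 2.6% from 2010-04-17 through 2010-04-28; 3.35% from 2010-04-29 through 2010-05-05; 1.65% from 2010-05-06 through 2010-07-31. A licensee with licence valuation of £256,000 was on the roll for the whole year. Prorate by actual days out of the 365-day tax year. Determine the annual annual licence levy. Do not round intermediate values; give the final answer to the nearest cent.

£4,114.94

2009-08-01 to 2010-04-16: 259 days at 1.5% → £256,000 × 1.5% × 259/365 = £2,724.8219
2010-04-17 to 2010-04-28: 12 days at 2.6% → £256,000 × 2.6% × 12/365 = £218.8274
2010-04-29 to 2010-05-05: 7 days at 3.35% → £256,000 × 3.35% × 7/365 = £164.4712
2010-05-06 to 2010-07-31: 87 days at 1.65% → £256,000 × 1.65% × 87/365 = £1,006.8164
Total = £4,114.9370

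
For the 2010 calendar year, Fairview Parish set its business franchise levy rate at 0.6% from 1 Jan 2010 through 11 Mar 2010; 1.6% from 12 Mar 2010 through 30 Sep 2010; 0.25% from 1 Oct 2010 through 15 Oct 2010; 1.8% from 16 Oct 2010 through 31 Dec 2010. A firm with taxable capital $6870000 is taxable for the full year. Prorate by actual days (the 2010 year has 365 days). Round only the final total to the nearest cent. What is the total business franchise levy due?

1 Jan – 11 Mar 2010: 70 days at 0.6% → $6870000 × 0.6% × 70/365 = $7905.2055
12 Mar – 30 Sep 2010: 203 days at 1.6% → $6870000 × 1.6% × 203/365 = $61133.5890
1 Oct – 15 Oct 2010: 15 days at 0.25% → $6870000 × 0.25% × 15/365 = $705.8219
16 Oct – 31 Dec 2010: 77 days at 1.8% → $6870000 × 1.8% × 77/365 = $26087.1781
Total = $95831.7945

$95831.79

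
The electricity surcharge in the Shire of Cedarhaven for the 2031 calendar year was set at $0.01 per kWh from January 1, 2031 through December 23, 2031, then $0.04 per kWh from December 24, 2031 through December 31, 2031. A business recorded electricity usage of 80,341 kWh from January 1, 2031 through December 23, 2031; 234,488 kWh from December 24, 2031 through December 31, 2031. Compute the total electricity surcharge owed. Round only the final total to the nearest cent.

$10,182.93

January 1 – December 23, 2031: 80,341 kWh at $0.01/kWh → $803.41
December 24 – December 31, 2031: 234,488 kWh at $0.04/kWh → $9,379.52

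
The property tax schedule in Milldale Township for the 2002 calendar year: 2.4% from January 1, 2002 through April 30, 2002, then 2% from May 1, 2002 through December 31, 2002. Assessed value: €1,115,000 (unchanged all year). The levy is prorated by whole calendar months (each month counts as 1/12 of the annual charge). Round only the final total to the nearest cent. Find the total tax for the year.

January 1 – April 30, 2002: 4 months at 2.4% → €1,115,000 × 2.4% × 4/12 = €8,920.0000
May 1 – December 31, 2002: 8 months at 2% → €1,115,000 × 2% × 8/12 = €14,866.6667
Total = €23,786.6667

€23,786.67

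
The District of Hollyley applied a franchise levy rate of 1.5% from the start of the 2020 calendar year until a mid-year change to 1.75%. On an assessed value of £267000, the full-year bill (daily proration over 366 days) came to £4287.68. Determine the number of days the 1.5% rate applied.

211 days

Let d = days at the first rate; then 366 − d days at the second rate.
£267000 × [1.5%·d + 1.75%·(366−d)] / 366 = £4287.68
Solving gives d = 211, so the new rate took effect on July 30, 2020.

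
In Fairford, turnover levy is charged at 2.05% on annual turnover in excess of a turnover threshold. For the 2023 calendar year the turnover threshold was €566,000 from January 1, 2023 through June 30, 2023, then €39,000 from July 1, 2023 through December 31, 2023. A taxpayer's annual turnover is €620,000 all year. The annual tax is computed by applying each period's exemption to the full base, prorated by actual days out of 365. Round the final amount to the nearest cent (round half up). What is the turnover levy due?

€6,553.15

January 1 – June 30, 2023: 181 days, exemption €566,000 → (€620,000 − €566,000) × 2.05% × 181/365 = €548.9507
July 1 – December 31, 2023: 184 days, exemption €39,000 → (€620,000 − €39,000) × 2.05% × 184/365 = €6,004.1973
Total = €6,553.1479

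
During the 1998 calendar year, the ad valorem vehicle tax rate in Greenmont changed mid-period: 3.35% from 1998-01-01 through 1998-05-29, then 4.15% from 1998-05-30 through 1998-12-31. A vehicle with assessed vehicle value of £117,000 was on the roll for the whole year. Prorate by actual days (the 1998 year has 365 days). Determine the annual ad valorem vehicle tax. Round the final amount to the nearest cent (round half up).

£4,473.41

1998-01-01 to 1998-05-29: 149 days at 3.35% → £117,000 × 3.35% × 149/365 = £1,600.0151
1998-05-30 to 1998-12-31: 216 days at 4.15% → £117,000 × 4.15% × 216/365 = £2,873.3918
Total = £4,473.4068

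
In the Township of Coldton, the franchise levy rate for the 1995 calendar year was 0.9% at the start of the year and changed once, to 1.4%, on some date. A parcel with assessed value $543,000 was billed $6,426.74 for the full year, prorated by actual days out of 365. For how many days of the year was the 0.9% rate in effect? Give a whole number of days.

158 days

Let d = days at the first rate; then 365 − d days at the second rate.
$543,000 × [0.9%·d + 1.4%·(365−d)] / 365 = $6,426.74
Solving gives d = 158, so the new rate took effect on June 8, 1995.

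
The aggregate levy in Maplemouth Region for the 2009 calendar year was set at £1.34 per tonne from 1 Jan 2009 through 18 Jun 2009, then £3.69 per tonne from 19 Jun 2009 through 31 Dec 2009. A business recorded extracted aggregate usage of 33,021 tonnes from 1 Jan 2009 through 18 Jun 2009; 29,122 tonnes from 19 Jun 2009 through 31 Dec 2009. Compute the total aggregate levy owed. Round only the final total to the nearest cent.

£151,708.32

1 Jan – 18 Jun 2009: 33,021 tonnes at £1.34/tonne → £44,248.14
19 Jun – 31 Dec 2009: 29,122 tonnes at £3.69/tonne → £107,460.18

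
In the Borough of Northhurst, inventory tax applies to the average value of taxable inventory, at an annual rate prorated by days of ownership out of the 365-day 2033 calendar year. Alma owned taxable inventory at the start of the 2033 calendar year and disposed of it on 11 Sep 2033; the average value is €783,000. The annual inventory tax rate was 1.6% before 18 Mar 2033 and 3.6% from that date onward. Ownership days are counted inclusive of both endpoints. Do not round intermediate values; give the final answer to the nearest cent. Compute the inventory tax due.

€16,355.05

1 Jan – 17 Mar 2033: 76 days at 1.6% → €783,000 × 1.6% × 76/365 = €2,608.5699
18 Mar – 11 Sep 2033: 178 days at 3.6% → €783,000 × 3.6% × 178/365 = €13,746.4767
Total = €16,355.0466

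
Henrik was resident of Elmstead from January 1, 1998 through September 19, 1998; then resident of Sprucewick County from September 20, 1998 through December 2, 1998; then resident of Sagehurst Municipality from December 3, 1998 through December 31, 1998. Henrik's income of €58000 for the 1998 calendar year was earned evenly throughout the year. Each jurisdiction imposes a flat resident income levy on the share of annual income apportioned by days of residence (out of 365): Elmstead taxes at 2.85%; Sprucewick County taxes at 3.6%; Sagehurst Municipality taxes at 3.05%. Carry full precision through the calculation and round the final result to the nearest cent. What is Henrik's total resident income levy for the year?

€1750.41

Elmstead, January 1 – September 19, 1998: 262 days → €58000 × 2.85% × 262/365 = €1186.5370
Sprucewick County, September 20 – December 2, 1998: 74 days → €58000 × 3.6% × 74/365 = €423.3205
Sagehurst Municipality, December 3 – December 31, 1998: 29 days → €58000 × 3.05% × 29/365 = €140.5507
Total = €1750.4082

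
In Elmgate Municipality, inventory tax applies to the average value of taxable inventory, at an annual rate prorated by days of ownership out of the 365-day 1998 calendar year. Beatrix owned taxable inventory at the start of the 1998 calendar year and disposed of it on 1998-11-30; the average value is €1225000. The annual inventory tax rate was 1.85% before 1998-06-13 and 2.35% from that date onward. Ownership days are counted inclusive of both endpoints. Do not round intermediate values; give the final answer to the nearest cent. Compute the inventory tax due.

1998-01-01 to 1998-06-12: 163 days at 1.85% → €1225000 × 1.85% × 163/365 = €10120.5137
1998-06-13 to 1998-11-30: 171 days at 2.35% → €1225000 × 2.35% × 171/365 = €13486.7466
Total = €23607.2603

€23607.26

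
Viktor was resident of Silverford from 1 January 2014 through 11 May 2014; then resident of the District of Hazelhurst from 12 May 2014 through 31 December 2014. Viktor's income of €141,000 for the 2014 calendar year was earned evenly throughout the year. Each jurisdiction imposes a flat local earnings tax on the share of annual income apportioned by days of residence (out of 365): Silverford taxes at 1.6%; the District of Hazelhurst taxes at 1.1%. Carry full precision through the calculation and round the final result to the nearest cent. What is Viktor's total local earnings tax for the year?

€1,804.03

Silverford, 1 January – 11 May 2014: 131 days → €141,000 × 1.6% × 131/365 = €809.6877
The District of Hazelhurst, 12 May – 31 December 2014: 234 days → €141,000 × 1.1% × 234/365 = €994.3397
Total = €1,804.0274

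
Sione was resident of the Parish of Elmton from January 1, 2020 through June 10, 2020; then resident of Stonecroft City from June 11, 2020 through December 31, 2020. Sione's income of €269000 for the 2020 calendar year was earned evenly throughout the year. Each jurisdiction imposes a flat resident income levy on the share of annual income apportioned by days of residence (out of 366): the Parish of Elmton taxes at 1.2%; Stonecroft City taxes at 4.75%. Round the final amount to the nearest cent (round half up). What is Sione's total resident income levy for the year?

The Parish of Elmton, January 1 – June 10, 2020: 162 days → €269000 × 1.2% × 162/366 = €1428.7869
Stonecroft City, June 11 – December 31, 2020: 204 days → €269000 × 4.75% × 204/366 = €7121.8852
Total = €8550.6721

€8550.67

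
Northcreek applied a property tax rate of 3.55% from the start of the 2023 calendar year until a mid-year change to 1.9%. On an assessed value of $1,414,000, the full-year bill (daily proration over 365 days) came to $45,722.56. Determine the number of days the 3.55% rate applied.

295 days

Let d = days at the first rate; then 365 − d days at the second rate.
$1,414,000 × [3.55%·d + 1.9%·(365−d)] / 365 = $45,722.56
Solving gives d = 295, so the new rate took effect on 23 October 2023.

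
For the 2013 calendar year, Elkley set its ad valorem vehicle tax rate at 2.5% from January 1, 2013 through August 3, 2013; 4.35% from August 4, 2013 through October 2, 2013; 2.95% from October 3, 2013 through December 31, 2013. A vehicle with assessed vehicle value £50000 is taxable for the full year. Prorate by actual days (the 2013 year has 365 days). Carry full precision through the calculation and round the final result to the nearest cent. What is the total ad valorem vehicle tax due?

£1457.53

January 1 – August 3, 2013: 215 days at 2.5% → £50000 × 2.5% × 215/365 = £736.3014
August 4 – October 2, 2013: 60 days at 4.35% → £50000 × 4.35% × 60/365 = £357.5342
October 3 – December 31, 2013: 90 days at 2.95% → £50000 × 2.95% × 90/365 = £363.6986
Total = £1457.5342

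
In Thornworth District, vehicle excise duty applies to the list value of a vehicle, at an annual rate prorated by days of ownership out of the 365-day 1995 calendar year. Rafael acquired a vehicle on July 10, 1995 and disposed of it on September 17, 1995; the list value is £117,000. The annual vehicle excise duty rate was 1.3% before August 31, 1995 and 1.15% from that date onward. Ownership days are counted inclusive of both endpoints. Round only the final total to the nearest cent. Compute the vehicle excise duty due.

£283.04

July 10 – August 30, 1995: 52 days at 1.3% → £117,000 × 1.3% × 52/365 = £216.6904
August 31 – September 17, 1995: 18 days at 1.15% → £117,000 × 1.15% × 18/365 = £66.3534
Total = £283.0438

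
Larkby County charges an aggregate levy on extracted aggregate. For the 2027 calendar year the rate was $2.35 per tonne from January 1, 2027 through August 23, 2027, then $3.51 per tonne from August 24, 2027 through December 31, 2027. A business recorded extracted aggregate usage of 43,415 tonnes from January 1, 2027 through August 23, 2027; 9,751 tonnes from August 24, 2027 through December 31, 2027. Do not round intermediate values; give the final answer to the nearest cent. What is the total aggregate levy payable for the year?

January 1 – August 23, 2027: 43,415 tonnes at $2.35/tonne → $102,025.25
August 24 – December 31, 2027: 9,751 tonnes at $3.51/tonne → $34,226.01

$136,251.26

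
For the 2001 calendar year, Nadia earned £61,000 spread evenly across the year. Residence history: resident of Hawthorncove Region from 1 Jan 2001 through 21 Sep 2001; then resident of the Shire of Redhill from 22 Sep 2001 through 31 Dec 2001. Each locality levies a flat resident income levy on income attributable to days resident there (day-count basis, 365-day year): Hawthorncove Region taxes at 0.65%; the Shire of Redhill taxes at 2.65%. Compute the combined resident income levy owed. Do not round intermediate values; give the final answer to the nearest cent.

Hawthorncove Region, 1 Jan – 21 Sep 2001: 264 days → £61,000 × 0.65% × 264/365 = £286.7836
The Shire of Redhill, 22 Sep – 31 Dec 2001: 101 days → £61,000 × 2.65% × 101/365 = £447.3055
Total = £734.0890

£734.09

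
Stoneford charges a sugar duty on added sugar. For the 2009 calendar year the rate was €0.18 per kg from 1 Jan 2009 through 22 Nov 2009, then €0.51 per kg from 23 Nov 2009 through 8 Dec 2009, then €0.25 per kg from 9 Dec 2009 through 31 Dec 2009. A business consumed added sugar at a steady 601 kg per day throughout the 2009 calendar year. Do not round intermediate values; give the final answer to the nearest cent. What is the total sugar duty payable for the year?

€43,626.59

1 Jan – 22 Nov 2009: 326 days × 601 kg/day = 195,926 kg at €0.18/kg → €35,266.68
23 Nov – 8 Dec 2009: 16 days × 601 kg/day = 9,616 kg at €0.51/kg → €4,904.16
9 Dec – 31 Dec 2009: 23 days × 601 kg/day = 13,823 kg at €0.25/kg → €3,455.75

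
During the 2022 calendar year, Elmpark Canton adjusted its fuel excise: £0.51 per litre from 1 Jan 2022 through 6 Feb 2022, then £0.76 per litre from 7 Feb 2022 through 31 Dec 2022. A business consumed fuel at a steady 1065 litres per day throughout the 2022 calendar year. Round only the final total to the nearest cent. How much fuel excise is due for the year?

£285,579.75

1 Jan – 6 Feb 2022: 37 days × 1065 litres/day = 39,405 litres at £0.51/litre → £20,096.55
7 Feb – 31 Dec 2022: 328 days × 1065 litres/day = 349,320 litres at £0.76/litre → £265,483.20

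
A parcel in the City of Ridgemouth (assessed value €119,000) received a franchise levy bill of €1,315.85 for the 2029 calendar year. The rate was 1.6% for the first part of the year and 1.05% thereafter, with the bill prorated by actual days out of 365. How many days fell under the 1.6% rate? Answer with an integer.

Let d = days at the first rate; then 365 − d days at the second rate.
€119,000 × [1.6%·d + 1.05%·(365−d)] / 365 = €1,315.85
Solving gives d = 37, so the new rate took effect on 7 Feb 2029.

37 days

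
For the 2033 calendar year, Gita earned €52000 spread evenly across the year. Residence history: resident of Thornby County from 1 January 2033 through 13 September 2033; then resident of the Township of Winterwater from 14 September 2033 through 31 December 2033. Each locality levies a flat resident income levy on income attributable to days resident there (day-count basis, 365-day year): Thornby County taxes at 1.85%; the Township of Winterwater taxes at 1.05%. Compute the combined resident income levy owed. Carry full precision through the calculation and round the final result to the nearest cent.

Thornby County, 1 January – 13 September 2033: 256 days → €52000 × 1.85% × 256/365 = €674.7178
The Township of Winterwater, 14 September – 31 December 2033: 109 days → €52000 × 1.05% × 109/365 = €163.0521
Total = €837.7699

€837.77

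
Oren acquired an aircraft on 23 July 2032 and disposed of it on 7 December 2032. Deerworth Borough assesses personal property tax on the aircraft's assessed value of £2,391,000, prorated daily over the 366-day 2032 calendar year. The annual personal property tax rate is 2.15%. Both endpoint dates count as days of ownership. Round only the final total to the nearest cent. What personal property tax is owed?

£19,382.78

Days held (23 July – 7 December 2032): 138 out of 366
Tax = £2,391,000 × 2.15% × 138/366 = £19,382.7787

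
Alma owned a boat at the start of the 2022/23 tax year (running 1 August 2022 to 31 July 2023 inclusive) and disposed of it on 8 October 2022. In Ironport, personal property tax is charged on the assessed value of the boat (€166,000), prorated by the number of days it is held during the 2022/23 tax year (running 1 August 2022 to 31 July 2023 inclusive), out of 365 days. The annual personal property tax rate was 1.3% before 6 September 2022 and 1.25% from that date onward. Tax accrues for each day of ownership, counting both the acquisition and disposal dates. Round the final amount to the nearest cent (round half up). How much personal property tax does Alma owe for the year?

€400.45

1 August – 5 September 2022: 36 days at 1.3% → €166,000 × 1.3% × 36/365 = €212.8438
6 September – 8 October 2022: 33 days at 1.25% → €166,000 × 1.25% × 33/365 = €187.6027
Total = €400.4466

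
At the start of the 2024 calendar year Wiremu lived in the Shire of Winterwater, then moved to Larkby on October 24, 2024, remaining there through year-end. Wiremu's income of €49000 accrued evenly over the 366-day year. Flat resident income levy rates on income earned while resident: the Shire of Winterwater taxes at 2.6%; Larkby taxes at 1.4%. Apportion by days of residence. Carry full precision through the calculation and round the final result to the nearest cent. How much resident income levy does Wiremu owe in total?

€1163.15

The Shire of Winterwater, January 1 – October 23, 2024: 297 days → €49000 × 2.6% × 297/366 = €1033.8197
Larkby, October 24 – December 31, 2024: 69 days → €49000 × 1.4% × 69/366 = €129.3279
Total = €1163.1475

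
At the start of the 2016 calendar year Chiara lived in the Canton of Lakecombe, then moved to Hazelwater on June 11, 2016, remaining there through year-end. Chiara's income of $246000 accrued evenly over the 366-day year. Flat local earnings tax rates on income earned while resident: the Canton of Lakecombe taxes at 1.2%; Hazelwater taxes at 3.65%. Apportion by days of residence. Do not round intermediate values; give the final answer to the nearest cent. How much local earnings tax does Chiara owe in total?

The Canton of Lakecombe, January 1 – June 10, 2016: 162 days → $246000 × 1.2% × 162/366 = $1306.6230
Hazelwater, June 11 – December 31, 2016: 204 days → $246000 × 3.65% × 204/366 = $5004.6885
Total = $6311.3115

$6311.31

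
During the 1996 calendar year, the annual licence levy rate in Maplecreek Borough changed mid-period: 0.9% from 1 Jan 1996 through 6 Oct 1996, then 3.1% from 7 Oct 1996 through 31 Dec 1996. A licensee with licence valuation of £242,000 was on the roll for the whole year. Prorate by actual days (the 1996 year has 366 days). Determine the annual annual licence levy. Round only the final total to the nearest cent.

1 Jan – 6 Oct 1996: 280 days at 0.9% → £242,000 × 0.9% × 280/366 = £1,666.2295
7 Oct – 31 Dec 1996: 86 days at 3.1% → £242,000 × 3.1% × 86/366 = £1,762.7650
Total = £3,428.9945

£3,428.99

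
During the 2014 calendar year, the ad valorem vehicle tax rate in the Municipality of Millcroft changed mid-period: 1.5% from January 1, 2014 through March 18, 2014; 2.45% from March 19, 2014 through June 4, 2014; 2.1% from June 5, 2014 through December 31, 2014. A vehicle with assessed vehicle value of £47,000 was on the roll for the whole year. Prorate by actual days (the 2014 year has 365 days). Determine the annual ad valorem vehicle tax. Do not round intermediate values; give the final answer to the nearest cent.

£962.66

January 1 – March 18, 2014: 77 days at 1.5% → £47,000 × 1.5% × 77/365 = £148.7260
March 19 – June 4, 2014: 78 days at 2.45% → £47,000 × 2.45% × 78/365 = £246.0740
June 5 – December 31, 2014: 210 days at 2.1% → £47,000 × 2.1% × 210/365 = £567.8630
Total = £962.6630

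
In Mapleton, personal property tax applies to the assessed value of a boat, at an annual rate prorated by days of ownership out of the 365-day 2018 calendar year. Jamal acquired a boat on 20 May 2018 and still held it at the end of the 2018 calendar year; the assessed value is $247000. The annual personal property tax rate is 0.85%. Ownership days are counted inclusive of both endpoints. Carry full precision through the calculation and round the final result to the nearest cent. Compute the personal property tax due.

$1299.96

Days held (20 May – 31 December 2018): 226 out of 365
Tax = $247000 × 0.85% × 226/365 = $1299.9644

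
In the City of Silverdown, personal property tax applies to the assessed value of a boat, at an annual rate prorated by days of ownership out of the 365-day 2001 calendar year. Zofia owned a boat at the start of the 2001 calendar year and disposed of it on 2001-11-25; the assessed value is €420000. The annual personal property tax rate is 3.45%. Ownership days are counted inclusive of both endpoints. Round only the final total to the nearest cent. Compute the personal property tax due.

€13060.85

Days held (2001-01-01 to 2001-11-25): 329 out of 365
Tax = €420000 × 3.45% × 329/365 = €13060.8493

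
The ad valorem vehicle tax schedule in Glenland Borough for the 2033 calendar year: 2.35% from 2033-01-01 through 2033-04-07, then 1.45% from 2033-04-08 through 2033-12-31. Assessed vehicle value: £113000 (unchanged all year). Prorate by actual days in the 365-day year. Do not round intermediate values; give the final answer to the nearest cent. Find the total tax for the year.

£1908.77

2033-01-01 to 2033-04-07: 97 days at 2.35% → £113000 × 2.35% × 97/365 = £705.7082
2033-04-08 to 2033-12-31: 268 days at 1.45% → £113000 × 1.45% × 268/365 = £1203.0630
Total = £1908.7712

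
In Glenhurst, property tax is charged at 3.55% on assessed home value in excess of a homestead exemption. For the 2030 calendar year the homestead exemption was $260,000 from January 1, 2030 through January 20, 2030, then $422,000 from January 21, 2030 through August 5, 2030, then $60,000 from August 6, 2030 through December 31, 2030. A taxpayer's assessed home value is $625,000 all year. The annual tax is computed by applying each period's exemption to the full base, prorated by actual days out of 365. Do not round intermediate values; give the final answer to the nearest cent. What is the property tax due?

January 1 – January 20, 2030: 20 days, exemption $260,000 → ($625,000 − $260,000) × 3.55% × 20/365 = $710.0000
January 21 – August 5, 2030: 197 days, exemption $422,000 → ($625,000 − $422,000) × 3.55% × 197/365 = $3,889.5356
August 6 – December 31, 2030: 148 days, exemption $60,000 → ($625,000 − $60,000) × 3.55% × 148/365 = $8,132.9041
Total = $12,732.4397

$12,732.44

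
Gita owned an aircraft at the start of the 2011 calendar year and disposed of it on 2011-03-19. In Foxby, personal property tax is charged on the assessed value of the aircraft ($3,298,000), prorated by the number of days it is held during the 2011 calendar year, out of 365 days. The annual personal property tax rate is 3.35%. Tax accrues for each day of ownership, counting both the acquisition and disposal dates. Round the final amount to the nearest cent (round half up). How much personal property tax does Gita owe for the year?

Days held (2011-01-01 to 2011-03-19): 78 out of 365
Tax = $3,298,000 × 3.35% × 78/365 = $23,610.0658

$23,610.07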